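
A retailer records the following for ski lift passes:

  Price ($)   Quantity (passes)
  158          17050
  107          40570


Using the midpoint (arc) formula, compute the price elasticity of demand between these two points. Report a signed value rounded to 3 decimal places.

-2.121

%ΔQ = (40570 − 17050) / [(17050 + 40570)/2] = 23520/28810 = 0.816383…
%ΔP = (107 − 158) / [(158 + 107)/2] = -51/132.5 = -0.384905…
Arc Ed = %ΔQ / %ΔP = (23520/28810) / (-51/132.5) = -2.12099…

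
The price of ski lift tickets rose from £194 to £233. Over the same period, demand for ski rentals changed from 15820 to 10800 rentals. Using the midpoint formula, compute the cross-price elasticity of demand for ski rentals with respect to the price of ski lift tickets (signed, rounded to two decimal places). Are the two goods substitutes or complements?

%ΔQ_{ski rentals} = (10800 − 15820)/avg = -5020/13310 = -0.377160…
%ΔP_{ski lift tickets} = (233 − 194)/avg = 39/213.5 = 0.182669…
E_cross = (-5020/13310) / (39/213.5) = -2.0647…
E_cross < 0 ⇒ the goods are complements.

-2.06; complements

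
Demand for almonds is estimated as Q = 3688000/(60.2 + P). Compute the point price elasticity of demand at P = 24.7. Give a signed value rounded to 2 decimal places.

dQ/dP = −3688000/(60.2 + P)² = -511.653. At P = 24.7, Q = 43439.3.
Ed = (dQ/dP)·(P/Q) = (-511.653) × (24.7/43439.3) = -0.2909…

-0.29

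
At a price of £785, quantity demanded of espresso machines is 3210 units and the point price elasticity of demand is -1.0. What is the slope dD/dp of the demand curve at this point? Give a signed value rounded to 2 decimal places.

-4.09

Ed = (dD/dp)·(p/D) ⇒ dD/dp = Ed·D/p = (-1.0)·3210/785 = -4.0891…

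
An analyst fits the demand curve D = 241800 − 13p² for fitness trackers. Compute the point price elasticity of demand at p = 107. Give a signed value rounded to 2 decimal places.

dD/dp = −2·13·p = -2782. At p = 107, D = 92963.
Ed = (dD/dp)·(p/D) = (-2782) × (107/92963) = -3.2020…

-3.20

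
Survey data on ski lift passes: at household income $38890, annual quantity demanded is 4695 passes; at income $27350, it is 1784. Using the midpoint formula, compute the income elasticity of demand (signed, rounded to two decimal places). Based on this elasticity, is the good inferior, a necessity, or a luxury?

%ΔQ = (1784 − 4695)/[( 4695 + 1784)/2] = -2911/3239.5 = -0.898595…
%ΔIncome = (27350 − 38890)/[( 38890 + 27350)/2] = -11540/33120 = -0.348429…
E_income = (-2911/3239.5) / (-11540/33120) = 2.5789…
E_income > 1 ⇒ normal good, luxury.

2.58; luxury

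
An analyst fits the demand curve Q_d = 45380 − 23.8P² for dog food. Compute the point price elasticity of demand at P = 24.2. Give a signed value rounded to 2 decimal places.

dQ_d/dP = −2·23.8·P = -1151.92. At P = 24.2, Q_d = 31441.768.
Ed = (dQ_d/dP)·(P/Q_d) = (-1151.92) × (24.2/31441.768) = -0.8866…

-0.89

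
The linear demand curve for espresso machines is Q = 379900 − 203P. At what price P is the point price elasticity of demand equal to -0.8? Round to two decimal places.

831.75

Ed = −203P/(379900 − 203P). Set this equal to -0.8:
203P = 0.8·(379900 − 203P) ⇒ 203P(1 + 0.8) = 0.8·379900
P = 0.8·379900 / (203·1.8) = 831.7460…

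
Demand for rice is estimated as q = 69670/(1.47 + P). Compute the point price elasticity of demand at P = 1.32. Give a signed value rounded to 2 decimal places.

dq/dP = −69670/(1.47 + P)² = -8950.3. At P = 1.32, q = 24971.3.
Ed = (dq/dP)·(P/q) = (-8950.3) × (1.32/24971.3) = -0.4731…

-0.47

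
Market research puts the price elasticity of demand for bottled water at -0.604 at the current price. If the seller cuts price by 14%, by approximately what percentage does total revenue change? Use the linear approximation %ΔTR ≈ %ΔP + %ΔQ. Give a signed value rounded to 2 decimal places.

%ΔQ ≈ Ed × %ΔP = (-0.604) × (-14%) = +8.4560%
%ΔTR ≈ %ΔP + %ΔQ = (-14%) + (+8.4560%) = -5.5440%

-5.54%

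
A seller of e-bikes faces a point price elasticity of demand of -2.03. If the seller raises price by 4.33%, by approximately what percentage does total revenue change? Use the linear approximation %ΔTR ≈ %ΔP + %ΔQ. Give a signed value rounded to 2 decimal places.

-4.46%

%ΔQ ≈ Ed × %ΔP = (-2.03) × (+4.33%) = -8.7899%
%ΔTR ≈ %ΔP + %ΔQ = (+4.33%) + (-8.7899%) = -4.4599%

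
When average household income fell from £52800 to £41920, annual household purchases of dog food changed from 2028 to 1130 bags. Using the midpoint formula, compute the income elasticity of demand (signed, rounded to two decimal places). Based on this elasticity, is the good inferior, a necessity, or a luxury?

2.48; luxury

%ΔQ = (1130 − 2028)/[( 2028 + 1130)/2] = -898/1579 = -0.568714…
%ΔIncome = (41920 − 52800)/[( 52800 + 41920)/2] = -10880/47360 = -0.229729…
E_income = (-898/1579) / (-10880/47360) = 2.4755…
E_income > 1 ⇒ normal good, luxury.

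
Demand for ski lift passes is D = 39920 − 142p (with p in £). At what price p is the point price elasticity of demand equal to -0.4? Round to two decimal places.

Ed = −142p/(39920 − 142p). Set this equal to -0.4:
142p = 0.4·(39920 − 142p) ⇒ 142p(1 + 0.4) = 0.4·39920
p = 0.4·39920 / (142·1.4) = 80.3219…

80.32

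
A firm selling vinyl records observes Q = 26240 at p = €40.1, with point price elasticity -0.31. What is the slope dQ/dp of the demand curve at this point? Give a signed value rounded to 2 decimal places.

-202.85

Ed = (dQ/dp)·(p/Q) ⇒ dQ/dp = Ed·Q/p = (-0.31)·26240/40.1 = -202.8528…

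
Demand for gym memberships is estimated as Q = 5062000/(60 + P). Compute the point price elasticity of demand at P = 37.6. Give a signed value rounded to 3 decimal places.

-0.385

dQ/dP = −5062000/(60 + P)² = -531.401. At P = 37.6, Q = 51864.8.
Ed = (dQ/dP)·(P/Q) = (-531.401) × (37.6/51864.8) = -0.38524…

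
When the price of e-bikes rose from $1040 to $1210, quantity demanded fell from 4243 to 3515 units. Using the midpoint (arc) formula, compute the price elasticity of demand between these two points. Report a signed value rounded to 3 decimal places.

-1.242

%ΔQ = (3515 − 4243) / [(4243 + 3515)/2] = -728/3879 = -0.187677…
%ΔP = (1210 − 1040) / [(1040 + 1210)/2] = 170/1125 = 0.151111…
Arc Ed = %ΔQ / %ΔP = (-728/3879) / (170/1125) = -1.24198…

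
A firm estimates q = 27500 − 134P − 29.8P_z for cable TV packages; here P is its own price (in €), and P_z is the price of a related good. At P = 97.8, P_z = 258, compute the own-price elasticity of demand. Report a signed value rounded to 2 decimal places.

At the given values, q = 27500 − 134(97.8) − 29.8(258) = 6706.4.
∂q/∂P = −134.
E = (-134) × (97.8/6706.4) = -1.9541…

-1.95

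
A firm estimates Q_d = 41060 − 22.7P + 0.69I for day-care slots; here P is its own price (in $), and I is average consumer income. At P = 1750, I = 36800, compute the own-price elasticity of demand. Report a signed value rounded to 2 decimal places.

-1.49

At the given values, Q_d = 41060 − 22.7(1750) + 0.69(36800) = 26727.
∂Q_d/∂P = −22.7.
E = (-22.7) × (1750/26727) = -1.4863…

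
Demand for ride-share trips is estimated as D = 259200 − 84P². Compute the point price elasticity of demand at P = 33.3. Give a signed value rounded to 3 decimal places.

dD/dP = −2·84·P = -5594.4. At P = 33.3, D = 166053.24.
Ed = (dD/dP)·(P/D) = (-5594.4) × (33.3/166053.24) = -1.12189…

-1.122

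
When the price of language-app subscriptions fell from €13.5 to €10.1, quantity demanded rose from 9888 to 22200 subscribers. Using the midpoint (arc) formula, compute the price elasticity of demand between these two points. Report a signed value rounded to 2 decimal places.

%ΔQ = (22200 − 9888) / [(9888 + 22200)/2] = 12312/16044 = 0.767389…
%ΔP = (10.1 − 13.5) / [(13.5 + 10.1)/2] = -3.4/11.8 = -0.288135…
Arc Ed = %ΔQ / %ΔP = (12312/16044) / (-3.4/11.8) = -2.6632…

-2.66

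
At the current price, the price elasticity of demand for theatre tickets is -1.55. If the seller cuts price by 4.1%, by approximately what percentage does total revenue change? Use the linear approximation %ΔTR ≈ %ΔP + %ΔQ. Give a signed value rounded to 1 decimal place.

%ΔQ ≈ Ed × %ΔP = (-1.55) × (-4.1%) = +6.3550%
%ΔTR ≈ %ΔP + %ΔQ = (-4.1%) + (+6.3550%) = +2.2550%

+2.3%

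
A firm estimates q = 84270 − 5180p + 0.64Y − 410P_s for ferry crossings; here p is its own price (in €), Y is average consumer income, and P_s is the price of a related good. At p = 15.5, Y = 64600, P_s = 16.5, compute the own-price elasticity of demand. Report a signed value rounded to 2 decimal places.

-2.08

At the given values, q = 84270 − 5180(15.5) + 0.64(64600) − 410(16.5) = 38559.
∂q/∂p = −5180.
E = (-5180) × (15.5/38559) = -2.0822…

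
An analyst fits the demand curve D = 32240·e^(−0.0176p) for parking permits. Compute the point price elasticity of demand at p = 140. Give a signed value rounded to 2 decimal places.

dD/dp = −0.0176·D = -48.2843. At p = 140, D = 2743.43.
Ed = (dD/dp)·(p/D) = (-48.2843) × (140/2743.43) = -2.464

-2.46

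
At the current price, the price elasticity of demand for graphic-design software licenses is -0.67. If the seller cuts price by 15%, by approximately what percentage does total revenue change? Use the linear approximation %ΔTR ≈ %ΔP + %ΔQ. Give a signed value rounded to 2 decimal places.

-4.95%

%ΔQ ≈ Ed × %ΔP = (-0.67) × (-15%) = +10.0500%
%ΔTR ≈ %ΔP + %ΔQ = (-15%) + (+10.0500%) = -4.9500%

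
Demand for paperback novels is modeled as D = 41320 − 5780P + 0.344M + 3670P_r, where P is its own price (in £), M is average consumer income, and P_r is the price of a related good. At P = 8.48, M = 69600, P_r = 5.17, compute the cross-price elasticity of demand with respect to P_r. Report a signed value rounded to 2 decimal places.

At the given values, D = 41320 − 5780(8.48) + 0.344(69600) + 3670(5.17) = 35221.9.
∂D/∂P_r = 3670.
E = (3670) × (5.17/35221.9) = 0.5386…

0.54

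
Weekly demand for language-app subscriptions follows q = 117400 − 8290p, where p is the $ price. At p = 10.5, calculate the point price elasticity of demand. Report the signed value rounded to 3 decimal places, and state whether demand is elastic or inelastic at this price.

dq/dp = −8290. At p = 10.5, q = 117400 − 8290(10.5) = 30355.
Ed = (dq/dp)·(p/q) = −8290 × (10.5/30355) = -2.86756…
|Ed| = 2.868 > 1, so demand is elastic.

-2.868; elastic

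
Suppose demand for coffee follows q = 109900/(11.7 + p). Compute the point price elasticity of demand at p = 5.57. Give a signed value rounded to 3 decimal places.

dq/dp = −109900/(11.7 + p)² = -368.479. At p = 5.57, q = 6363.64.
Ed = (dq/dp)·(p/q) = (-368.479) × (5.57/6363.64) = -0.32252…

-0.323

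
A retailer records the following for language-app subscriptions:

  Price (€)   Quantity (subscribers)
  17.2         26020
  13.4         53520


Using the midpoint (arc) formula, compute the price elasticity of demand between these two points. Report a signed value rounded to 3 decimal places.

%ΔQ = (53520 − 26020) / [(26020 + 53520)/2] = 27500/39770 = 0.691475…
%ΔP = (13.4 − 17.2) / [(17.2 + 13.4)/2] = -3.8/15.3 = -0.248366…
Arc Ed = %ΔQ / %ΔP = (27500/39770) / (-3.8/15.3) = -2.78410…

-2.784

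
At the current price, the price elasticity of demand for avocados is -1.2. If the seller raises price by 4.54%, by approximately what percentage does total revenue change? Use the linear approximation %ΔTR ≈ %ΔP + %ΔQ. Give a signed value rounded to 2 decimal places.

%ΔQ ≈ Ed × %ΔP = (-1.2) × (+4.54%) = -5.4480%
%ΔTR ≈ %ΔP + %ΔQ = (+4.54%) + (-5.4480%) = -0.9080%

-0.91%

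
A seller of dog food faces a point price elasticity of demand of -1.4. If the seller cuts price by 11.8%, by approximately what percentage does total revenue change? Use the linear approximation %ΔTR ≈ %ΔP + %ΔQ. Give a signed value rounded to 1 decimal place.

+4.7%

%ΔQ ≈ Ed × %ΔP = (-1.4) × (-11.8%) = +16.5200%
%ΔTR ≈ %ΔP + %ΔQ = (-11.8%) + (+16.5200%) = +4.7200%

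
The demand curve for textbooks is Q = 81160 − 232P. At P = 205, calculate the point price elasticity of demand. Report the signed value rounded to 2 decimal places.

-1.42

dQ/dP = −232. At P = 205, Q = 81160 − 232(205) = 33600.
Ed = (dQ/dP)·(P/Q) = −232 × (205/33600) = -1.4154…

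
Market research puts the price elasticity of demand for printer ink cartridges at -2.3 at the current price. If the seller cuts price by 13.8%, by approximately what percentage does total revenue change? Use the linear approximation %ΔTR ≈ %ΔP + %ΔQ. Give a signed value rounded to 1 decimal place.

+17.9%

%ΔQ ≈ Ed × %ΔP = (-2.3) × (-13.8%) = +31.7400%
%ΔTR ≈ %ΔP + %ΔQ = (-13.8%) + (+31.7400%) = +17.9400%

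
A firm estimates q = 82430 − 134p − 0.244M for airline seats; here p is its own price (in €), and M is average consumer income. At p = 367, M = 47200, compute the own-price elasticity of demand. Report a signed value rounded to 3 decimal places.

At the given values, q = 82430 − 134(367) − 0.244(47200) = 21735.2.
∂q/∂p = −134.
E = (-134) × (367/21735.2) = -2.26259…

-2.263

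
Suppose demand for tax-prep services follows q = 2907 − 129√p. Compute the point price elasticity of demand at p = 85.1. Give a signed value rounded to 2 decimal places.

-0.35

dq/dp = −129/(2√p) = -6.9919. At p = 85.1, q = 1716.98.
Ed = (dq/dp)·(p/q) = (-6.9919) × (85.1/1716.98) = -0.3465…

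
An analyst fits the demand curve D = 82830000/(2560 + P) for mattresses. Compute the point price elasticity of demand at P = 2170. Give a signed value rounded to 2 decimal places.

dD/dP = −82830000/(2560 + P)² = -3.70225. At P = 2170, D = 17511.6.
Ed = (dD/dP)·(P/D) = (-3.70225) × (2170/17511.6) = -0.4587…

-0.46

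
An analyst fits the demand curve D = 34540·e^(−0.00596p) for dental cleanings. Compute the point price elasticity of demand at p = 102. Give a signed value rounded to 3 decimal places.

-0.608

dD/dp = −0.00596·D = -112.086. At p = 102, D = 18806.4.
Ed = (dD/dp)·(p/D) = (-112.086) × (102/18806.4) = -0.60792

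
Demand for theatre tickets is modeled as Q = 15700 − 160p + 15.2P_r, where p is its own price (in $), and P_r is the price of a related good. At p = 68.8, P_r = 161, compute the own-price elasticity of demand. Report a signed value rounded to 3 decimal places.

-1.542

At the given values, Q = 15700 − 160(68.8) + 15.2(161) = 7139.2.
∂Q/∂p = −160.
E = (-160) × (68.8/7139.2) = -1.54190…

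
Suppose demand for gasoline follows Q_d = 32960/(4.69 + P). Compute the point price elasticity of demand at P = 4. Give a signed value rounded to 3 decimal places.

-0.460

dQ_d/dP = −32960/(4.69 + P)² = -436.463. At P = 4, Q_d = 3792.87.
Ed = (dQ_d/dP)·(P/Q_d) = (-436.463) × (4/3792.87) = -0.46029…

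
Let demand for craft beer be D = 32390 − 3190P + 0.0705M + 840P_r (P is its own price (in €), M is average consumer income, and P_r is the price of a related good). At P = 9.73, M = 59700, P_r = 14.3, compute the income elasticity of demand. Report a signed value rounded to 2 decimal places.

0.24

At the given values, D = 32390 − 3190(9.73) + 0.0705(59700) + 840(14.3) = 17572.15.
∂D/∂M = 0.0705.
E = (0.0705) × (59700/17572.15) = 0.2395…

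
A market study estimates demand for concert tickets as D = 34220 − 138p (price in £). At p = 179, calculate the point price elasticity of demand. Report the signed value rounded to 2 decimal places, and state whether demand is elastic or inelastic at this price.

dD/dp = −138. At p = 179, D = 34220 − 138(179) = 9518.
Ed = (dD/dp)·(p/D) = −138 × (179/9518) = -2.5952…
|Ed| = 2.60 > 1, so demand is elastic.

-2.60; elastic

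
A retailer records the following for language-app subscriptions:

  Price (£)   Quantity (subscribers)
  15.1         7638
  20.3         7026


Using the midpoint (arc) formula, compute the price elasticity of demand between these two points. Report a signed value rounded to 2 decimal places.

-0.28

%ΔQ = (7026 − 7638) / [(7638 + 7026)/2] = -612/7332 = -0.083469…
%ΔP = (20.3 − 15.1) / [(15.1 + 20.3)/2] = 5.2/17.7 = 0.293785…
Arc Ed = %ΔQ / %ΔP = (-612/7332) / (5.2/17.7) = -0.2841…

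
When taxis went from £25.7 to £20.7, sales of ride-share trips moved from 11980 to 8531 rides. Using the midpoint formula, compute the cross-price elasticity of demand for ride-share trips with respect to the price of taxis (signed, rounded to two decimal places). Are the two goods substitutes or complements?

%ΔQ_{ride-share trips} = (8531 − 11980)/avg = -3449/10255.5 = -0.336307…
%ΔP_{taxis} = (20.7 − 25.7)/avg = -5/23.2 = -0.215517…
E_cross = (-3449/10255.5) / (-5/23.2) = 1.5604…
E_cross > 0 ⇒ the goods are substitutes.

1.56; substitutes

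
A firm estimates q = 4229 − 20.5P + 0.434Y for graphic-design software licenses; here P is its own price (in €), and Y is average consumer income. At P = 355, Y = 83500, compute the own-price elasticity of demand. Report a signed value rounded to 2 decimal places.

-0.22

At the given values, q = 4229 − 20.5(355) + 0.434(83500) = 33190.5.
∂q/∂P = −20.5.
E = (-20.5) × (355/33190.5) = -0.2192…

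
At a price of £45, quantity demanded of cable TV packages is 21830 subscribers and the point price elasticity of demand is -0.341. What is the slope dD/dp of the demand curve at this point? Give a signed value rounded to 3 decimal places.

-165.423

Ed = (dD/dp)·(p/D) ⇒ dD/dp = Ed·D/p = (-0.341)·21830/45 = -165.42288…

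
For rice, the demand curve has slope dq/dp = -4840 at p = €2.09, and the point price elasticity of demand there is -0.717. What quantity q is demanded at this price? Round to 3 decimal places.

Ed = (dq/dp)·(p/q) ⇒ q = (dq/dp)·p/Ed = (-4840)·2.09/(-0.717) = 14108.22873…

14108.229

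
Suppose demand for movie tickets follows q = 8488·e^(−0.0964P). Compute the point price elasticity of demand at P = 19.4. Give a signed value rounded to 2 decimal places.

-1.87

dq/dP = −0.0964·q = -126.09. At P = 19.4, q = 1307.99.
Ed = (dq/dP)·(P/q) = (-126.09) × (19.4/1307.99) = -1.8701…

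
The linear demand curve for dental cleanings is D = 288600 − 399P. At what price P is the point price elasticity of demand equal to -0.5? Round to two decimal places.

Ed = −399P/(288600 − 399P). Set this equal to -0.5:
399P = 0.5·(288600 − 399P) ⇒ 399P(1 + 0.5) = 0.5·288600
P = 0.5·288600 / (399·1.5) = 241.1027…

241.10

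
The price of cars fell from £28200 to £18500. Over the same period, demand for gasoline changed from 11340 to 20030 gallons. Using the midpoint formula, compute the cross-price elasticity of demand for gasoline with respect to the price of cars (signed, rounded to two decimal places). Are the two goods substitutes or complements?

-1.33; complements

%ΔQ_{gasoline} = (20030 − 11340)/avg = 8690/15685 = 0.554032…
%ΔP_{cars} = (18500 − 28200)/avg = -9700/23350 = -0.415417…
E_cross = (8690/15685) / (-9700/23350) = -1.3336…
E_cross < 0 ⇒ the goods are complements.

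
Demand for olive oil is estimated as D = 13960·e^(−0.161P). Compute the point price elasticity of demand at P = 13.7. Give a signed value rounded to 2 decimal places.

dD/dP = −0.161·D = -247.621. At P = 13.7, D = 1538.02.
Ed = (dD/dP)·(P/D) = (-247.621) × (13.7/1538.02) = -2.2057

-2.21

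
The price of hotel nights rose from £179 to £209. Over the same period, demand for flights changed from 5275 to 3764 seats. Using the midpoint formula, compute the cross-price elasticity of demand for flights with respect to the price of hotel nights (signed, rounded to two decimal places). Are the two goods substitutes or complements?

-2.16; complements

%ΔQ_{flights} = (3764 − 5275)/avg = -1511/4519.5 = -0.334329…
%ΔP_{hotel nights} = (209 − 179)/avg = 30/194 = 0.154639…
E_cross = (-1511/4519.5) / (30/194) = -2.1619…
E_cross < 0 ⇒ the goods are complements.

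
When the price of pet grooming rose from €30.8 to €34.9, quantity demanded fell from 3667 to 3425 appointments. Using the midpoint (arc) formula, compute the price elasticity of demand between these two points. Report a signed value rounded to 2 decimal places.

-0.55

%ΔQ = (3425 − 3667) / [(3667 + 3425)/2] = -242/3546 = -0.068245…
%ΔP = (34.9 − 30.8) / [(30.8 + 34.9)/2] = 4.1/32.85 = 0.124809…
Arc Ed = %ΔQ / %ΔP = (-242/3546) / (4.1/32.85) = -0.5467…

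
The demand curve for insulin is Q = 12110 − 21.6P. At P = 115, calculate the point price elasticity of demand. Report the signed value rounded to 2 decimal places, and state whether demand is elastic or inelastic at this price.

-0.26; inelastic

dQ/dP = −21.6. At P = 115, Q = 12110 − 21.6(115) = 9626.
Ed = (dQ/dP)·(P/Q) = −21.6 × (115/9626) = -0.2580…
|Ed| = 0.26 < 1, so demand is inelastic.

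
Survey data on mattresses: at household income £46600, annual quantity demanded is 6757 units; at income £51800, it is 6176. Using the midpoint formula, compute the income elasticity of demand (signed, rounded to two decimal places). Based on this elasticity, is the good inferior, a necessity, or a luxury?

-0.85; inferior

%ΔQ = (6176 − 6757)/[( 6757 + 6176)/2] = -581/6466.5 = -0.089847…
%ΔIncome = (51800 − 46600)/[( 46600 + 51800)/2] = 5200/49200 = 0.105691…
E_income = (-581/6466.5) / (5200/49200) = -0.8500…
E_income < 0 ⇒ inferior good.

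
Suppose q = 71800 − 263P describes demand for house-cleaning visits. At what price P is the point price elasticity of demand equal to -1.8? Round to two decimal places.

175.50

Ed = −263P/(71800 − 263P). Set this equal to -1.8:
263P = 1.8·(71800 − 263P) ⇒ 263P(1 + 1.8) = 1.8·71800
P = 1.8·71800 / (263·2.8) = 175.5024…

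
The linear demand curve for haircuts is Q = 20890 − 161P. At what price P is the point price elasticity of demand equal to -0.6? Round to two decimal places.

Ed = −161P/(20890 − 161P). Set this equal to -0.6:
161P = 0.6·(20890 − 161P) ⇒ 161P(1 + 0.6) = 0.6·20890
P = 0.6·20890 / (161·1.6) = 48.6568…

48.66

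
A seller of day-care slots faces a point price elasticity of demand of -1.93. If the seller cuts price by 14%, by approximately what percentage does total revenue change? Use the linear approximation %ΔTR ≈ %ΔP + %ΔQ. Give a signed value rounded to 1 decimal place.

+13.0%

%ΔQ ≈ Ed × %ΔP = (-1.93) × (-14%) = +27.0200%
%ΔTR ≈ %ΔP + %ΔQ = (-14%) + (+27.0200%) = +13.0200%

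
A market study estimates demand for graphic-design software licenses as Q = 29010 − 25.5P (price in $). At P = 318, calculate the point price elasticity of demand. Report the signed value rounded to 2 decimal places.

-0.39

dQ/dP = −25.5. At P = 318, Q = 29010 − 25.5(318) = 20901.
Ed = (dQ/dP)·(P/Q) = −25.5 × (318/20901) = -0.3879…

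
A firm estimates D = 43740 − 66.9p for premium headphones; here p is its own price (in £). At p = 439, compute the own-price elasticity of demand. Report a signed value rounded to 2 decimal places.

-2.04

At the given values, D = 43740 − 66.9(439) = 14370.9.
∂D/∂p = −66.9.
E = (-66.9) × (439/14370.9) = -2.0436…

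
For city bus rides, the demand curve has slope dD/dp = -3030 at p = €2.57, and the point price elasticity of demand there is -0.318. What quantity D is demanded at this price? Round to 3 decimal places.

Ed = (dD/dp)·(p/D) ⇒ D = (dD/dp)·p/Ed = (-3030)·2.57/(-0.318) = 24487.73584…

24487.736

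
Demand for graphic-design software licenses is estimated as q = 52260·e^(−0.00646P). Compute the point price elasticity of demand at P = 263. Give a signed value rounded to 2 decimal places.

-1.70

dq/dP = −0.00646·q = -61.7368. At P = 263, q = 9556.78.
Ed = (dq/dP)·(P/q) = (-61.7368) × (263/9556.78) = -1.6989…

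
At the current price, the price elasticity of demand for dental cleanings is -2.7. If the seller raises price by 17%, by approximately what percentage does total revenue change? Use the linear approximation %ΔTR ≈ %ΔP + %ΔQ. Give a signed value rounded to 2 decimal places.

-28.90%

%ΔQ ≈ Ed × %ΔP = (-2.7) × (+17%) = -45.9000%
%ΔTR ≈ %ΔP + %ΔQ = (+17%) + (-45.9000%) = -28.9000%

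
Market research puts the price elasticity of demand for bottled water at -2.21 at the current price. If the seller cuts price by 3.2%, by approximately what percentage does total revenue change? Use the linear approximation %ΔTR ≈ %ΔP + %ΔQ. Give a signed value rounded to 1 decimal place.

%ΔQ ≈ Ed × %ΔP = (-2.21) × (-3.2%) = +7.0720%
%ΔTR ≈ %ΔP + %ΔQ = (-3.2%) + (+7.0720%) = +3.8720%

+3.9%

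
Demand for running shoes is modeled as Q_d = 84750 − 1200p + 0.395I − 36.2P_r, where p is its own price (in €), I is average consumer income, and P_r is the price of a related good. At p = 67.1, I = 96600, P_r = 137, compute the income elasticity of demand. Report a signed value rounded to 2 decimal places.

At the given values, Q_d = 84750 − 1200(67.1) + 0.395(96600) − 36.2(137) = 37427.6.
∂Q_d/∂I = 0.395.
E = (0.395) × (96600/37427.6) = 1.0194…

1.02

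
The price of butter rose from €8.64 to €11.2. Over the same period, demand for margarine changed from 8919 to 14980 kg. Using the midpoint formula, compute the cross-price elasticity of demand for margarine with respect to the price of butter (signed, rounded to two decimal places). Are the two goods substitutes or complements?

1.97; substitutes

%ΔQ_{margarine} = (14980 − 8919)/avg = 6061/11949.5 = 0.507217…
%ΔP_{butter} = (11.2 − 8.64)/avg = 2.56/9.92 = 0.258064…
E_cross = (6061/11949.5) / (2.56/9.92) = 1.9654…
E_cross > 0 ⇒ the goods are substitutes.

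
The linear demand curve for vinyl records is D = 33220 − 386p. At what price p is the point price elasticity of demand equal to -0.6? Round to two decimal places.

Ed = −386p/(33220 − 386p). Set this equal to -0.6:
386p = 0.6·(33220 − 386p) ⇒ 386p(1 + 0.6) = 0.6·33220
p = 0.6·33220 / (386·1.6) = 32.2733…

32.27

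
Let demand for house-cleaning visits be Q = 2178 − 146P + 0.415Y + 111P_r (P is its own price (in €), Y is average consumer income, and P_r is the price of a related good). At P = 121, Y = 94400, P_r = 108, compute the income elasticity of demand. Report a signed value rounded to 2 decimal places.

At the given values, Q = 2178 − 146(121) + 0.415(94400) + 111(108) = 35676.
∂Q/∂Y = 0.415.
E = (0.415) × (94400/35676) = 1.0981…

1.10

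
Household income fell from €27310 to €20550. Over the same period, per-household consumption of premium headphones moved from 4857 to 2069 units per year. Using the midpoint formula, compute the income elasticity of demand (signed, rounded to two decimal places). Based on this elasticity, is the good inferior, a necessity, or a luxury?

2.85; luxury

%ΔQ = (2069 − 4857)/[( 4857 + 2069)/2] = -2788/3463 = -0.805082…
%ΔIncome = (20550 − 27310)/[( 27310 + 20550)/2] = -6760/23930 = -0.282490…
E_income = (-2788/3463) / (-6760/23930) = 2.8499…
E_income > 1 ⇒ normal good, luxury.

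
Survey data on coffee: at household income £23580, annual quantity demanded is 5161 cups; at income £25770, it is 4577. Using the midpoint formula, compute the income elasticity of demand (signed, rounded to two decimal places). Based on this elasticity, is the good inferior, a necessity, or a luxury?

%ΔQ = (4577 − 5161)/[( 5161 + 4577)/2] = -584/4869 = -0.119942…
%ΔIncome = (25770 − 23580)/[( 23580 + 25770)/2] = 2190/24675 = 0.088753…
E_income = (-584/4869) / (2190/24675) = -1.3514…
E_income < 0 ⇒ inferior good.

-1.35; inferior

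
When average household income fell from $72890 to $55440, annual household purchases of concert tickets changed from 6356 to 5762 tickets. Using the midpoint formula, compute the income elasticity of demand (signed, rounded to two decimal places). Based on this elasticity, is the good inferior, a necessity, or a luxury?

%ΔQ = (5762 − 6356)/[( 6356 + 5762)/2] = -594/6059 = -0.098035…
%ΔIncome = (55440 − 72890)/[( 72890 + 55440)/2] = -17450/64165 = -0.271955…
E_income = (-594/6059) / (-17450/64165) = 0.3604…
0 < E_income < 1 ⇒ normal good, necessity.

0.36; necessity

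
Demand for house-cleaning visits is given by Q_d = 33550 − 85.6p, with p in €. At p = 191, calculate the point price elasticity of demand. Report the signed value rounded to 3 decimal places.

-0.951

dQ_d/dp = −85.6. At p = 191, Q_d = 33550 − 85.6(191) = 17200.4.
Ed = (dQ_d/dp)·(p/Q_d) = −85.6 × (191/17200.4) = -0.95053…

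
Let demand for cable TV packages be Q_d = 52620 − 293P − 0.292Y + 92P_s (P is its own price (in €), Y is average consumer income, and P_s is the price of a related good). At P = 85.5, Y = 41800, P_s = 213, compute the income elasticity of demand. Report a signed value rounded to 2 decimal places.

At the given values, Q_d = 52620 − 293(85.5) − 0.292(41800) + 92(213) = 34958.9.
∂Q_d/∂Y = -0.292.
E = (-0.292) × (41800/34958.9) = -0.3491…

-0.35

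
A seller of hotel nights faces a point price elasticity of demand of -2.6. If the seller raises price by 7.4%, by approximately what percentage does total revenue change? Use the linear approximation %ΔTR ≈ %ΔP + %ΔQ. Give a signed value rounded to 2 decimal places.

-11.84%

%ΔQ ≈ Ed × %ΔP = (-2.6) × (+7.4%) = -19.2400%
%ΔTR ≈ %ΔP + %ΔQ = (+7.4%) + (-19.2400%) = -11.8400%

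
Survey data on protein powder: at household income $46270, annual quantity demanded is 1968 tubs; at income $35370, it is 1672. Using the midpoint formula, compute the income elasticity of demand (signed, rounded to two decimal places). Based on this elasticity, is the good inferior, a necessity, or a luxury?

%ΔQ = (1672 − 1968)/[( 1968 + 1672)/2] = -296/1820 = -0.162637…
%ΔIncome = (35370 − 46270)/[( 46270 + 35370)/2] = -10900/40820 = -0.267025…
E_income = (-296/1820) / (-10900/40820) = 0.6090…
0 < E_income < 1 ⇒ normal good, necessity.

0.61; necessity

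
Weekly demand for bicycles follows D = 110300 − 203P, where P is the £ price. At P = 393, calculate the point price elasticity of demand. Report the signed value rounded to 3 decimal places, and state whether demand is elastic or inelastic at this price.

dD/dP = −203. At P = 393, D = 110300 − 203(393) = 30521.
Ed = (dD/dP)·(P/D) = −203 × (393/30521) = -2.61390…
|Ed| = 2.614 > 1, so demand is elastic.

-2.614; elastic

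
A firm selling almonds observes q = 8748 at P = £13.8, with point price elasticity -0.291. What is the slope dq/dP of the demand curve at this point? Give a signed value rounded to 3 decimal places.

Ed = (dq/dP)·(P/q) ⇒ dq/dP = Ed·q/P = (-0.291)·8748/13.8 = -184.46869…

-184.469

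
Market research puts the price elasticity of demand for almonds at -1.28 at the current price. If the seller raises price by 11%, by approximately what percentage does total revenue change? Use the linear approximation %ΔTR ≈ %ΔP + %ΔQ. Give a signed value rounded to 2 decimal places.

-3.08%

%ΔQ ≈ Ed × %ΔP = (-1.28) × (+11%) = -14.0800%
%ΔTR ≈ %ΔP + %ΔQ = (+11%) + (-14.0800%) = -3.0800%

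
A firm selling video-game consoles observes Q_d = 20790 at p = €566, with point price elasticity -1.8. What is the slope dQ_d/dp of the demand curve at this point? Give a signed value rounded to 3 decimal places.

Ed = (dQ_d/dp)·(p/Q_d) ⇒ dQ_d/dp = Ed·Q_d/p = (-1.8)·20790/566 = -66.11660…

-66.117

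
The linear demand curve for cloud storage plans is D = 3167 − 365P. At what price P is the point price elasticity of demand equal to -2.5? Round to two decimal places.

6.20

Ed = −365P/(3167 − 365P). Set this equal to -2.5:
365P = 2.5·(3167 − 365P) ⇒ 365P(1 + 2.5) = 2.5·3167
P = 2.5·3167 / (365·3.5) = 6.1976…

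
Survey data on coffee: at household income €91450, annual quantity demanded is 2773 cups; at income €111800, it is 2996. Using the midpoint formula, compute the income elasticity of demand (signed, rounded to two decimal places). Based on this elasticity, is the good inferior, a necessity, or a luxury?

%ΔQ = (2996 − 2773)/[( 2773 + 2996)/2] = 223/2884.5 = 0.077309…
%ΔIncome = (111800 − 91450)/[( 91450 + 111800)/2] = 20350/101625 = 0.200246…
E_income = (223/2884.5) / (20350/101625) = 0.3860…
0 < E_income < 1 ⇒ normal good, necessity.

0.39; necessity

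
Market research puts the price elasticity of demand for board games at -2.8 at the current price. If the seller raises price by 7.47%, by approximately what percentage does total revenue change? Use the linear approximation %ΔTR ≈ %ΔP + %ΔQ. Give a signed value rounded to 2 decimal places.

%ΔQ ≈ Ed × %ΔP = (-2.8) × (+7.47%) = -20.9160%
%ΔTR ≈ %ΔP + %ΔQ = (+7.47%) + (-20.9160%) = -13.4460%

-13.45%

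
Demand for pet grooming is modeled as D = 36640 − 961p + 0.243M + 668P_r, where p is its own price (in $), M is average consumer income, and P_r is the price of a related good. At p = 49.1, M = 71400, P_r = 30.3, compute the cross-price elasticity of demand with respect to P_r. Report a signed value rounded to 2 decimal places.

At the given values, D = 36640 − 961(49.1) + 0.243(71400) + 668(30.3) = 27045.5.
∂D/∂P_r = 668.
E = (668) × (30.3/27045.5) = 0.7483…

0.75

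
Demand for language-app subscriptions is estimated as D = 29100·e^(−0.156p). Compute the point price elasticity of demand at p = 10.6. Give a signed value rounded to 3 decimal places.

-1.654

dD/dp = −0.156·D = -868.697. At p = 10.6, D = 5568.57.
Ed = (dD/dp)·(p/D) = (-868.697) × (10.6/5568.57) = -1.6536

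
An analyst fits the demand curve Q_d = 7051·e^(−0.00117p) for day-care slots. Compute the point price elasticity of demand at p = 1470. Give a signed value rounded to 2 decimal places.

dQ_d/dp = −0.00117·Q_d = -1.47738. At p = 1470, Q_d = 1262.72.
Ed = (dQ_d/dp)·(p/Q_d) = (-1.47738) × (1470/1262.72) = -1.7199

-1.72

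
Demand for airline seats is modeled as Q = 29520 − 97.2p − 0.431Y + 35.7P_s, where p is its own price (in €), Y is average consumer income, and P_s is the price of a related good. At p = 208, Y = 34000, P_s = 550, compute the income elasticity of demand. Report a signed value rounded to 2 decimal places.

At the given values, Q = 29520 − 97.2(208) − 0.431(34000) + 35.7(550) = 14283.4.
∂Q/∂Y = -0.431.
E = (-0.431) × (34000/14283.4) = -1.0259…

-1.03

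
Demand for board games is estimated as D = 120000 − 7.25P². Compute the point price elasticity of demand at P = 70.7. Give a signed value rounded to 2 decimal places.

-0.87

dD/dP = −2·7.25·P = -1025.15. At P = 70.7, D = 83760.9475.
Ed = (dD/dP)·(P/D) = (-1025.15) × (70.7/83760.9475) = -0.8652…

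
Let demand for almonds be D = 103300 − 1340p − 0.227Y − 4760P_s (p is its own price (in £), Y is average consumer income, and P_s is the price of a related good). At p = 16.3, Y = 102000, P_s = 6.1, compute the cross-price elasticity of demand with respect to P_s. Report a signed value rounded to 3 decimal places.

At the given values, D = 103300 − 1340(16.3) − 0.227(102000) − 4760(6.1) = 29268.
∂D/∂P_s = -4760.
E = (-4760) × (6.1/29268) = -0.99207…

-0.992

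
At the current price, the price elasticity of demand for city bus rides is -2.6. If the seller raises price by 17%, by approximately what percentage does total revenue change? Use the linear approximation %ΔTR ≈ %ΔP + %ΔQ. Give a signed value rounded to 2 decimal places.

-27.20%

%ΔQ ≈ Ed × %ΔP = (-2.6) × (+17%) = -44.2000%
%ΔTR ≈ %ΔP + %ΔQ = (+17%) + (-44.2000%) = -27.2000%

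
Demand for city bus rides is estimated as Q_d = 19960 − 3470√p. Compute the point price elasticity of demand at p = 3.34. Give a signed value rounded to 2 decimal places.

-0.23

dQ_d/dp = −3470/(2√p) = -949.35. At p = 3.34, Q_d = 13618.3.
Ed = (dQ_d/dp)·(p/Q_d) = (-949.35) × (3.34/13618.3) = -0.2328…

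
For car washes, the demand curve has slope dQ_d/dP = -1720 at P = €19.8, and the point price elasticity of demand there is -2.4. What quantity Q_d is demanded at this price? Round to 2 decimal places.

14190.00

Ed = (dQ_d/dP)·(P/Q_d) ⇒ Q_d = (dQ_d/dP)·P/Ed = (-1720)·19.8/(-2.4) = 14190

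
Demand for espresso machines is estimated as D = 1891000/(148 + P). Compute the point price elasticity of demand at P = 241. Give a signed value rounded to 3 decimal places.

dD/dP = −1891000/(148 + P)² = -12.4966. At P = 241, D = 4861.18.
Ed = (dD/dP)·(P/D) = (-12.4966) × (241/4861.18) = -0.61953…

-0.620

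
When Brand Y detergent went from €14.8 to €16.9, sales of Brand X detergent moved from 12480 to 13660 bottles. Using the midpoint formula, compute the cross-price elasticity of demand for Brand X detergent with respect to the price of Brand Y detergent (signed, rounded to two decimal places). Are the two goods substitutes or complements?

%ΔQ_{Brand X detergent} = (13660 − 12480)/avg = 1180/13070 = 0.090283…
%ΔP_{Brand Y detergent} = (16.9 − 14.8)/avg = 2.1/15.85 = 0.132492…
E_cross = (1180/13070) / (2.1/15.85) = 0.6814…
E_cross > 0 ⇒ the goods are substitutes.

0.68; substitutes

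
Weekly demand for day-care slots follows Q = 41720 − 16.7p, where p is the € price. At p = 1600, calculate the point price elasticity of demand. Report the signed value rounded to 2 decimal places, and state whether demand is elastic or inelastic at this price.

-1.78; elastic

dQ/dp = −16.7. At p = 1600, Q = 41720 − 16.7(1600) = 15000.
Ed = (dQ/dp)·(p/Q) = −16.7 × (1600/15000) = -1.7813…
|Ed| = 1.78 > 1, so demand is elastic.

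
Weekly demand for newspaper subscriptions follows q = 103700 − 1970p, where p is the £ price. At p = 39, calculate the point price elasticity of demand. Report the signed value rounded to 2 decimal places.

dq/dp = −1970. At p = 39, q = 103700 − 1970(39) = 26870.
Ed = (dq/dp)·(p/q) = −1970 × (39/26870) = -2.8593…

-2.86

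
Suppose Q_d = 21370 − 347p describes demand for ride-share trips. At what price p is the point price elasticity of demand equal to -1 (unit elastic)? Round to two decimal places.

Ed = −347p/(21370 − 347p). Set this equal to -1:
347p = 1·(21370 − 347p) ⇒ 347p(1 + 1) = 1·21370
p = 1·21370 / (347·2) = 30.7925…

30.79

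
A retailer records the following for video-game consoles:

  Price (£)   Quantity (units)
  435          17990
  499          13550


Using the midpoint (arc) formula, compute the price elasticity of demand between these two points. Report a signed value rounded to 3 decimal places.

-2.054

%ΔQ = (13550 − 17990) / [(17990 + 13550)/2] = -4440/15770 = -0.281547…
%ΔP = (499 − 435) / [(435 + 499)/2] = 64/467 = 0.137044…
Arc Ed = %ΔQ / %ΔP = (-4440/15770) / (64/467) = -2.05441…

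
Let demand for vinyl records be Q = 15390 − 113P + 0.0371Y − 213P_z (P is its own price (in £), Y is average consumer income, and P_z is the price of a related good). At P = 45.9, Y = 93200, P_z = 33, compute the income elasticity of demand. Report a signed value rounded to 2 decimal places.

0.52

At the given values, Q = 15390 − 113(45.9) + 0.0371(93200) − 213(33) = 6632.02.
∂Q/∂Y = 0.0371.
E = (0.0371) × (93200/6632.02) = 0.5213…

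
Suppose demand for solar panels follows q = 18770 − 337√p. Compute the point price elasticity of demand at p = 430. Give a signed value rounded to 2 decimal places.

dq/dp = −337/(2√p) = -8.12579. At p = 430, q = 11781.8.
Ed = (dq/dp)·(p/q) = (-8.12579) × (430/11781.8) = -0.2965…

-0.30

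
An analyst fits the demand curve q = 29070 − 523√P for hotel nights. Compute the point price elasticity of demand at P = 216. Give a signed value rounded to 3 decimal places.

dq/dP = −523/(2√P) = -17.7928. At P = 216, q = 21383.5.
Ed = (dq/dP)·(P/q) = (-17.7928) × (216/21383.5) = -0.17972…

-0.180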